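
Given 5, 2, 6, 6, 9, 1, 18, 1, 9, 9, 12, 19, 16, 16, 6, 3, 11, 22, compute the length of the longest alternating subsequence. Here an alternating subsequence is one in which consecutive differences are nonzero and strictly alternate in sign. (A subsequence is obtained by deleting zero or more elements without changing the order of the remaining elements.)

9

Track the best alternating length ending on an up-step vs a down-step at each position: up/down = 1/1, 1/2, 3/1, 3/1, 3/1, 1/4, 5/1, 1/6, 7/6, 7/6, 7/6, 7/1, 7/8, 7/8, 7/8, 7/8, 9/8, 9/1.
The maximum over both is 9; one such subsequence is 5, 2, 6, 1, 18, 1, 9, 6, 11.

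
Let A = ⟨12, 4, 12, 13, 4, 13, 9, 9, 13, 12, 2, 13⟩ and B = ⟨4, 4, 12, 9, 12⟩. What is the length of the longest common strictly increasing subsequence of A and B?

3

For each value that appears in both, track the longest common increasing run ending there.
The best achievable length is 3; one witness is 4, 9, 12 (A-positions 2,7,10, B-positions 1,4,5).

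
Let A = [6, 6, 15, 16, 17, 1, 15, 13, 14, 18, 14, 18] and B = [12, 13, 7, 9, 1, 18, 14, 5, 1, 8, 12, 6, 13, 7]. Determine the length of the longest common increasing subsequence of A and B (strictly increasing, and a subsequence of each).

For each value that appears in both, track the longest common increasing run ending there.
The best achievable length is 2; one witness is 13, 18 (A-positions 8,10, B-positions 2,6).

2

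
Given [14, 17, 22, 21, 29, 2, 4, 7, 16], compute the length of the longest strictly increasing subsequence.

4

Scanning left to right, the best length ending at each element is: 14→1, 17→2, 22→3, 21→3, 29→4, 2→1, 4→2, 7→3, 16→4.
So the longest increasing subsequence has length 4, e.g. 14, 17, 22, 29.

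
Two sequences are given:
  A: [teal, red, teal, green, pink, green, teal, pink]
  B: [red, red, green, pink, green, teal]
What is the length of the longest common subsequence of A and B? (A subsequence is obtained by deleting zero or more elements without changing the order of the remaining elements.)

5

A longest common subsequence is red, green, pink, green, teal (length 5); the LCS DP confirms no longer common subsequence exists.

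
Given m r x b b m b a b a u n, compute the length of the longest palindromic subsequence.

5

One longest palindromic subsequence is bbmbb (positions 4,5,6,7,9); it reads the same forward and backward, and the interval DP gives dp[1][12] = 5.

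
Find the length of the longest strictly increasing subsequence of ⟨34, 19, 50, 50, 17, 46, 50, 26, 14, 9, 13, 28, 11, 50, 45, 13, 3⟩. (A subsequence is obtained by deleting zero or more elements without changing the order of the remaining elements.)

Scanning left to right, the best length ending at each element is: 34→1, 19→1, 50→2, 50→2, 17→1, 46→2, 50→3, 26→2, 14→1, 9→1, 13→2, 28→3, 11→2, 50→4, 45→4, 13→3, 3→1.
So the longest increasing subsequence has length 4, e.g. 19, 26, 28, 50.

4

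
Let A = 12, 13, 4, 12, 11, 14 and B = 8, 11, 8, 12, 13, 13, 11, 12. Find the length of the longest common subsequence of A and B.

3

A longest common subsequence is 12, 13, 12 (length 3); the LCS DP confirms no longer common subsequence exists.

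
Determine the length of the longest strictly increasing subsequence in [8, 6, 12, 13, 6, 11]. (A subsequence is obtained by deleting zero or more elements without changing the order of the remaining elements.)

Scanning left to right, the best length ending at each element is: 8→1, 6→1, 12→2, 13→3, 6→1, 11→2.
So the longest increasing subsequence has length 3, e.g. 8, 12, 13.

3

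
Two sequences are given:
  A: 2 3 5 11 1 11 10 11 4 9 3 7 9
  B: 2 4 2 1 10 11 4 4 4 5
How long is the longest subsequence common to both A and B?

5

A longest common subsequence is 2, 1, 10, 11, 4 (length 5); the LCS DP confirms no longer common subsequence exists.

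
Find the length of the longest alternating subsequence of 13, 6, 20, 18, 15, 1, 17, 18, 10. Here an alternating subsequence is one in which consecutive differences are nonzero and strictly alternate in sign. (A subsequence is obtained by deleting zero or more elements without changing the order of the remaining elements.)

A longest alternating subsequence is 13, 6, 20, 15, 17, 10 (positions 1,2,3,5,7,9); its 5 consecutive differences strictly alternate in sign, and length 6 is optimal.

6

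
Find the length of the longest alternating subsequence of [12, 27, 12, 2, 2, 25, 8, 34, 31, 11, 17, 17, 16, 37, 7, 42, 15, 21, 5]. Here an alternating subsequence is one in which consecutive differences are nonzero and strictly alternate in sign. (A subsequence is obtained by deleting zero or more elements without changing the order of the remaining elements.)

15

Track the best alternating length ending on an up-step vs a down-step at each position: up/down = 1/1, 2/1, 1/3, 1/3, 1/3, 4/3, 4/5, 6/1, 6/7, 6/7, 8/7, 8/7, 8/9, 10/1, 4/11, 12/1, 12/13, 14/13, 4/15.
The maximum over both is 15; one such subsequence is 12, 27, 12, 25, 8, 34, 11, 17, 16, 37, 7, 42, 15, 21, 5.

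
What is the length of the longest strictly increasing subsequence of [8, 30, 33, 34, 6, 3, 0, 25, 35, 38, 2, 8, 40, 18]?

Let dp[i] be the longest increasing subsequence ending at position i. Then dp = [1, 2, 3, 4, 1, 1, 1, 2, 5, 6, 2, 3, 7, 4].
The maximum is 7; one witness is 8, 30, 33, 34, 35, 38, 40 at positions 1,2,3,4,9,10,13.

7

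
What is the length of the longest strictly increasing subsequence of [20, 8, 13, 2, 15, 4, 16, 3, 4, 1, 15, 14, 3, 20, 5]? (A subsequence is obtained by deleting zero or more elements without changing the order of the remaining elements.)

5

Let dp[i] be the longest increasing subsequence ending at position i. Then dp = [1, 1, 2, 1, 3, 2, 4, 2, 3, 1, 4, 4, 2, 5, 4].
The maximum is 5; one witness is 8, 13, 15, 16, 20 at positions 2,3,5,7,14.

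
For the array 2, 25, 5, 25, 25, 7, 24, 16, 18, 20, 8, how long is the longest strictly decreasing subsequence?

Let dp[i] be the longest decreasing subsequence ending at position i. Then dp = [1, 1, 2, 1, 1, 2, 2, 3, 3, 3, 4].
The maximum is 4; one witness is 25, 24, 16, 8 at positions 2,7,8,11.

4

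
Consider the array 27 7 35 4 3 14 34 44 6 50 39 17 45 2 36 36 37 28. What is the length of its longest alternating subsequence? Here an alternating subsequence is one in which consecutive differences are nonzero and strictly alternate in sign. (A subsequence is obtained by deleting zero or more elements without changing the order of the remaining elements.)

12

Track the best alternating length ending on an up-step vs a down-step at each position: up/down = 1/1, 1/2, 3/1, 1/4, 1/4, 5/4, 5/4, 5/1, 5/6, 7/1, 7/8, 7/8, 9/8, 1/10, 11/10, 11/10, 11/10, 11/12.
The maximum over both is 12; one such subsequence is 27, 7, 35, 4, 14, 6, 50, 39, 45, 2, 36, 28.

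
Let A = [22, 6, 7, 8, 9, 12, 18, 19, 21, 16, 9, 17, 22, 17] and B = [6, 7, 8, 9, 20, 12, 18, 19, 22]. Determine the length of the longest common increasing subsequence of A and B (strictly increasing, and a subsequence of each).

8

For each value that appears in both, track the longest common increasing run ending there.
The best achievable length is 8; one witness is 6, 7, 8, 9, 12, 18, 19, 22 (A-positions 2,3,4,5,6,7,8,13, B-positions 1,2,3,4,6,7,8,9).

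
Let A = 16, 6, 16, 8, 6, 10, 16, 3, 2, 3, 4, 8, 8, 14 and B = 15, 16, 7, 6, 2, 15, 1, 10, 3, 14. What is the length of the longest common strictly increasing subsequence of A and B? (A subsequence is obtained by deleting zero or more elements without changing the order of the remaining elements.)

3

For each value that appears in both, track the longest common increasing run ending there.
The best achievable length is 3; one witness is 6, 10, 14 (A-positions 2,6,14, B-positions 4,8,10).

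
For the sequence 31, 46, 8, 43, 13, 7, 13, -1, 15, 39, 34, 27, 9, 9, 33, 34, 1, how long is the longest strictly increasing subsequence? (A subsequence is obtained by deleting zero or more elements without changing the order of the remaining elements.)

Let dp[i] be the longest increasing subsequence ending at position i. Then dp = [1, 2, 1, 2, 2, 1, 2, 1, 3, 4, 4, 4, 2, 2, 5, 6, 2].
The maximum is 6; one witness is 8, 13, 15, 27, 33, 34 at positions 3,5,9,12,15,16.

6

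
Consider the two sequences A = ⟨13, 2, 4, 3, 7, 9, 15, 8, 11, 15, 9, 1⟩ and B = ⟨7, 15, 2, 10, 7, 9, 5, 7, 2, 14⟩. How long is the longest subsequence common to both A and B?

3

A longest common subsequence is 2, 7, 9 (length 3); the LCS DP confirms no longer common subsequence exists.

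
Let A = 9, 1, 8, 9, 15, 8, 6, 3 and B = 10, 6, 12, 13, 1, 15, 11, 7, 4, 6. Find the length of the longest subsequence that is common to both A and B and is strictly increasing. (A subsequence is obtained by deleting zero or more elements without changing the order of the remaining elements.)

2

For each value that appears in both, track the longest common increasing run ending there.
The best achievable length is 2; one witness is 1, 15 (A-positions 2,5, B-positions 5,6).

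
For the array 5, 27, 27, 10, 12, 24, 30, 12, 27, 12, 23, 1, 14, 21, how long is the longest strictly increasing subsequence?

Scanning left to right, the best length ending at each element is: 5→1, 27→2, 27→2, 10→2, 12→3, 24→4, 30→5, 12→3, 27→5, 12→3, 23→4, 1→1, 14→4, 21→5.
So the longest increasing subsequence has length 5, e.g. 5, 10, 12, 24, 30.

5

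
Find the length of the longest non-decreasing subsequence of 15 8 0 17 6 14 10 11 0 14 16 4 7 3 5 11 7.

6

One longest non-decreasing subsequence is 0, 6, 10, 11, 14, 16 (positions 3,5,7,8,10,11), of length 6; no longer one exists.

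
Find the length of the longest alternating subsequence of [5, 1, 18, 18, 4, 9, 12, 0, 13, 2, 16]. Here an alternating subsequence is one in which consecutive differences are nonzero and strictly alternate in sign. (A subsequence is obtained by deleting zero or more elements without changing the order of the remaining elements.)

9

Track the best alternating length ending on an up-step vs a down-step at each position: up/down = 1/1, 1/2, 3/1, 3/1, 3/4, 5/4, 5/4, 1/6, 7/4, 7/8, 9/4.
The maximum over both is 9; one such subsequence is 5, 1, 18, 4, 9, 0, 13, 2, 16.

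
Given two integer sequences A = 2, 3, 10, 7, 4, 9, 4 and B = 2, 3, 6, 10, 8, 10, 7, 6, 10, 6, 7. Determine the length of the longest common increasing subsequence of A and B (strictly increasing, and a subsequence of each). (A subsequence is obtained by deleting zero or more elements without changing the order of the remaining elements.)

For each value that appears in both, track the longest common increasing run ending there.
The best achievable length is 3; one witness is 2, 3, 10 (A-positions 1,2,3, B-positions 1,2,4).

3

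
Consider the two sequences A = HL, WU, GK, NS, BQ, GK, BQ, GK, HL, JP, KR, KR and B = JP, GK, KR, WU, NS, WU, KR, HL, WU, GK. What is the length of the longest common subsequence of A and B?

3

A longest common subsequence is HL, WU, GK (length 3); the LCS DP confirms no longer common subsequence exists.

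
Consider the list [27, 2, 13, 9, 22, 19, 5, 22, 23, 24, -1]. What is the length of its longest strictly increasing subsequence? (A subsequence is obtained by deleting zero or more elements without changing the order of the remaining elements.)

6

Let dp[i] be the longest increasing subsequence ending at position i. Then dp = [1, 1, 2, 2, 3, 3, 2, 4, 5, 6, 1].
The maximum is 6; one witness is 2, 13, 19, 22, 23, 24 at positions 2,3,6,8,9,10.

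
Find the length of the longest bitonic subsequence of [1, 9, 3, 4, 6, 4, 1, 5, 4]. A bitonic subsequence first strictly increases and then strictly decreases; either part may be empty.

Let inc[i] be the LIS ending at i and dec[i] the longest strictly decreasing subsequence starting at i. inc = [1, 2, 2, 3, 4, 3, 1, 4, 3], dec = [1, 4, 2, 2, 3, 2, 1, 2, 1].
max_i inc[i]+dec[i]−1 = 6, with one witness 1, 3, 4, 6, 5, 4.

6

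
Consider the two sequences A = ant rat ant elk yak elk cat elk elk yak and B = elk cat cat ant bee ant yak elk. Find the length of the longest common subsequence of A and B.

Backtracking the LCS table gives one alignment: ant (A1,B4) → ant (A3,B6) → yak (A5,B7) → elk (A9,B8).
So the longest common subsequence has length 4.

4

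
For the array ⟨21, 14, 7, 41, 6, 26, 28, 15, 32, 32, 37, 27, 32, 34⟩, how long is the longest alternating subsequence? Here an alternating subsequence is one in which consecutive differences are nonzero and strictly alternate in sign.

9

Track the best alternating length ending on an up-step vs a down-step at each position: up/down = 1/1, 1/2, 1/2, 3/1, 1/4, 5/4, 5/4, 5/6, 7/4, 7/4, 7/4, 7/8, 9/8, 9/8.
The maximum over both is 9; one such subsequence is 21, 14, 41, 6, 26, 15, 32, 27, 32.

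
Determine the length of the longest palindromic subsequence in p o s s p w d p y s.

One longest palindromic subsequence is spdps (positions 3,5,7,8,10); it reads the same forward and backward, and the interval DP gives dp[1][10] = 5.

5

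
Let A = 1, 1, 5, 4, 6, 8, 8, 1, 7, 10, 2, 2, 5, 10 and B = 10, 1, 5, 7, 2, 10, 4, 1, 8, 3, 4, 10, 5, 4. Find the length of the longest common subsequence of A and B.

Backtracking the LCS table gives one alignment: 1 (A2,B2) → 5 (A3,B3) → 4 (A4,B7) → 8 (A6,B9) → 10 (A10,B12) → 5 (A13,B13).
So the longest common subsequence has length 6.

6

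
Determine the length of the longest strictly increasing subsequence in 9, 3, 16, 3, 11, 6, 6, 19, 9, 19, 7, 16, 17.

Scanning left to right, the best length ending at each element is: 9→1, 3→1, 16→2, 3→1, 11→2, 6→2, 6→2, 19→3, 9→3, 19→4, 7→3, 16→4, 17→5.
So the longest increasing subsequence has length 5, e.g. 3, 6, 9, 16, 17.

5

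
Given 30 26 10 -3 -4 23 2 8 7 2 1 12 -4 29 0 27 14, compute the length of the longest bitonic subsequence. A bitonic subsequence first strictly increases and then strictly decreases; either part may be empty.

8

Let inc[i] be the LIS ending at i and dec[i] the longest strictly decreasing subsequence starting at i. inc = [1, 1, 1, 1, 1, 2, 2, 3, 3, 2, 2, 4, 1, 5, 2, 5, 5], dec = [8, 7, 6, 2, 1, 6, 3, 5, 4, 3, 2, 2, 1, 3, 1, 2, 1].
max_i inc[i]+dec[i]−1 = 8, with one witness 30, 26, 23, 8, 7, 2, 1, 0.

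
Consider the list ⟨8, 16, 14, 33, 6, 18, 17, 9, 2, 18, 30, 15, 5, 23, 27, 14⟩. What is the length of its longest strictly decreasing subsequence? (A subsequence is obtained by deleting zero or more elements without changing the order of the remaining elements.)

5

Let dp[i] be the longest decreasing subsequence ending at position i. Then dp = [1, 1, 2, 1, 3, 2, 3, 4, 5, 2, 2, 4, 5, 3, 3, 5].
The maximum is 5; one witness is 33, 18, 17, 9, 2 at positions 4,6,7,8,9.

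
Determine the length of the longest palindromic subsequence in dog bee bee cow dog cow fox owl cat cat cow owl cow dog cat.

One longest palindromic subsequence is dog cow owl cat cat owl cow dog (positions 5,6,8,9,10,12,13,14); it reads the same forward and backward, and the interval DP gives dp[1][15] = 8.

8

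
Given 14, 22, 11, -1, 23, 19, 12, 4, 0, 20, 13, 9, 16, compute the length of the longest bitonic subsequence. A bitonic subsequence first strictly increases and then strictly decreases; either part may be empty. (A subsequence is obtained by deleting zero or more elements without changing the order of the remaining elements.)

7

One longest bitonic subsequence is 14, 22, 23, 19, 12, 4, 0 (positions 1,2,5,6,7,8,9): it rises to 23 then falls. Length 7 is optimal.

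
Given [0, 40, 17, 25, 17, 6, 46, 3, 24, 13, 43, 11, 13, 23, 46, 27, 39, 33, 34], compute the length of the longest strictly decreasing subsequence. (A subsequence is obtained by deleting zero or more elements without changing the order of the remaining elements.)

5

Scanning left to right, the best length ending at each element is: 0→1, 40→1, 17→2, 25→2, 17→3, 6→4, 46→1, 3→5, 24→3, 13→4, 43→2, 11→5, 13→4, 23→4, 46→1, 27→3, 39→3, 33→4, 34→4.
So the longest decreasing subsequence has length 5, e.g. 40, 25, 17, 6, 3.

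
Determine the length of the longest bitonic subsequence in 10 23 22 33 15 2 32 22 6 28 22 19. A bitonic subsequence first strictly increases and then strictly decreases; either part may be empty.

7

Let inc[i] be the LIS ending at i and dec[i] the longest strictly decreasing subsequence starting at i. inc = [1, 2, 2, 3, 2, 1, 3, 3, 2, 4, 3, 3], dec = [2, 4, 3, 5, 2, 1, 4, 2, 1, 3, 2, 1].
max_i inc[i]+dec[i]−1 = 7, with one witness 10, 23, 33, 32, 28, 22, 19.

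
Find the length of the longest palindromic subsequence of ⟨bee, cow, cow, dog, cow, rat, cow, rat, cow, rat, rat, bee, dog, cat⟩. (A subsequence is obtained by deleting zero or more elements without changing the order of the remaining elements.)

One longest palindromic subsequence is dog rat rat cow rat rat dog (positions 4,6,8,9,10,11,13); it reads the same forward and backward, and the interval DP gives dp[1][14] = 7.

7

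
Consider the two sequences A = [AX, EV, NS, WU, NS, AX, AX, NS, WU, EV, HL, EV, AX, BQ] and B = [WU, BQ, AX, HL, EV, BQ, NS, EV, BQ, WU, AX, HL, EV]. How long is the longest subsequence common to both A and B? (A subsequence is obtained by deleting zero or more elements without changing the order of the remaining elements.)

A longest common subsequence is AX, EV, NS, WU, AX, HL, EV (length 7); the LCS DP confirms no longer common subsequence exists.

7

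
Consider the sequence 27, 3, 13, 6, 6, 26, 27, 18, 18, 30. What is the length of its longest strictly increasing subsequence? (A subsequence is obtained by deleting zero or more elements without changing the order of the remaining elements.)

5

Let dp[i] be the longest increasing subsequence ending at position i. Then dp = [1, 1, 2, 2, 2, 3, 4, 3, 3, 5].
The maximum is 5; one witness is 3, 13, 26, 27, 30 at positions 2,3,6,7,10.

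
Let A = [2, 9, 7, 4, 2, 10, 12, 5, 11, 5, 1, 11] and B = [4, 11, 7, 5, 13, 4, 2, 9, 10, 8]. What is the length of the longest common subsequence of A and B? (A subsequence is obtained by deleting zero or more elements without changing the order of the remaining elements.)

4

Backtracking the LCS table gives one alignment: 7 (A3,B3) → 4 (A4,B6) → 2 (A5,B7) → 10 (A6,B9).
So the longest common subsequence has length 4.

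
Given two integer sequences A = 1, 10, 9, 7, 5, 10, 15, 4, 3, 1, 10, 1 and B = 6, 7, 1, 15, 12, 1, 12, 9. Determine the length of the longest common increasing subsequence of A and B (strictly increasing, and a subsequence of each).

2

A longest common strictly increasing subsequence is 7, 15 (length 2); it appears in order in both A and B, and no longer such subsequence exists.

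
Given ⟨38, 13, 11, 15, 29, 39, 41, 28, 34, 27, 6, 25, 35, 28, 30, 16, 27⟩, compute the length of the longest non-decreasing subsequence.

5

One longest non-decreasing subsequence is 13, 15, 29, 39, 41 (positions 2,4,5,6,7), of length 5; no longer one exists.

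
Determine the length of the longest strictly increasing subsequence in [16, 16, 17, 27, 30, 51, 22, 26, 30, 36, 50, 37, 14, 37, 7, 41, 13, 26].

8

One longest increasing subsequence is 16, 17, 22, 26, 30, 36, 37, 41 (positions 1,3,7,8,9,10,12,16), of length 8; no longer one exists.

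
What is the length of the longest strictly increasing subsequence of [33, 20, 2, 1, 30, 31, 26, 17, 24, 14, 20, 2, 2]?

One longest increasing subsequence is 20, 30, 31 (positions 2,5,6), of length 3; no longer one exists.

3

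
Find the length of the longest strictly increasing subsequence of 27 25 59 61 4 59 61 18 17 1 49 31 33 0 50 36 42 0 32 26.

Scanning left to right, the best length ending at each element is: 27→1, 25→1, 59→2, 61→3, 4→1, 59→2, 61→3, 18→2, 17→2, 1→1, 49→3, 31→3, 33→4, 0→1, 50→5, 36→5, 42→6, 0→1, 32→4, 26→3.
So the longest increasing subsequence has length 6, e.g. 4, 18, 31, 33, 36, 42.

6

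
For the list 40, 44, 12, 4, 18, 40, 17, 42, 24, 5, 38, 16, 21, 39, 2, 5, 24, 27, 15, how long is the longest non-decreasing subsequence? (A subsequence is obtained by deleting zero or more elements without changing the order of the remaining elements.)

6

Let dp[i] be the longest non-decreasing subsequence ending at position i. Then dp = [1, 2, 1, 1, 2, 3, 2, 4, 3, 2, 4, 3, 4, 5, 1, 3, 5, 6, 4].
The maximum is 6; one witness is 4, 5, 16, 21, 24, 27 at positions 4,10,12,13,17,18.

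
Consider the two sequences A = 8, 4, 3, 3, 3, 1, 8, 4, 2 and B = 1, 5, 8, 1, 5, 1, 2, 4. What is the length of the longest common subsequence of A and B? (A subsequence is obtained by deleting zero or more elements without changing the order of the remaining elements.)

3

Backtracking the LCS table gives one alignment: 8 (A1,B3) → 1 (A6,B6) → 4 (A8,B8).
So the longest common subsequence has length 3.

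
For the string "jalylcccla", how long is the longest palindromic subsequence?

One longest palindromic subsequence is alcccla (positions 2,3,6,7,8,9,10); it reads the same forward and backward, and the interval DP gives dp[1][10] = 7.

7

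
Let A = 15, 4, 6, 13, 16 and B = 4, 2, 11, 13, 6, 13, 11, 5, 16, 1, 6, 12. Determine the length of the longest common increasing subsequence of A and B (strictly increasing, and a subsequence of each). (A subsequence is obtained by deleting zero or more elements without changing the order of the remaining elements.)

For each value that appears in both, track the longest common increasing run ending there.
The best achievable length is 4; one witness is 4, 6, 13, 16 (A-positions 2,3,4,5, B-positions 1,5,6,9).

4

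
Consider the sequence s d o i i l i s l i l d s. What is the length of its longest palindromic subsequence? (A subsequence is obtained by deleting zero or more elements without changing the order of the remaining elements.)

9

One longest palindromic subsequence is sdlililds (positions 1,2,6,7,9,10,11,12,13); it reads the same forward and backward, and the interval DP gives dp[1][13] = 9.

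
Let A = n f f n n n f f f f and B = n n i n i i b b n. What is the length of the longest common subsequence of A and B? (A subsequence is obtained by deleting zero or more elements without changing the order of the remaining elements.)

A longest common subsequence is nnnn (length 4); the LCS DP confirms no longer common subsequence exists.

4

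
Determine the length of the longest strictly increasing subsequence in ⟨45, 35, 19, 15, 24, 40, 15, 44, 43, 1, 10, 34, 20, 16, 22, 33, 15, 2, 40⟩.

6

One longest increasing subsequence is 1, 10, 20, 22, 33, 40 (positions 10,11,13,15,16,19), of length 6; no longer one exists.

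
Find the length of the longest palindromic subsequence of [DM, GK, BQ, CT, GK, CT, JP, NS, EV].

Using dp[i][j] = 2 + dp[i+1][j−1] if the ends match, else max(dp[i+1][j], dp[i][j−1]):
dp[1][9] = 3. A witness is CT GK CT at positions 4,5,6.

3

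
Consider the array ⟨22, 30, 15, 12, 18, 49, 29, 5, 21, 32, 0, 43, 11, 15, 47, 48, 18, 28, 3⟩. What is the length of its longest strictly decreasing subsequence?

One longest decreasing subsequence is 22, 15, 12, 5, 0 (positions 1,3,4,8,11), of length 5; no longer one exists.

5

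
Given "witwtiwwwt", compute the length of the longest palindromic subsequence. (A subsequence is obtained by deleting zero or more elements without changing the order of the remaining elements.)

Using dp[i][j] = 2 + dp[i+1][j−1] if the ends match, else max(dp[i+1][j], dp[i][j−1]):
dp[1][10] = 7. A witness is witwtiw at positions 1,2,3,4,5,6,9.

7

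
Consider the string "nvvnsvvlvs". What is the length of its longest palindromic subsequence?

One longest palindromic subsequence is svlvs (positions 5,6,8,9,10); it reads the same forward and backward, and the interval DP gives dp[1][10] = 5.

5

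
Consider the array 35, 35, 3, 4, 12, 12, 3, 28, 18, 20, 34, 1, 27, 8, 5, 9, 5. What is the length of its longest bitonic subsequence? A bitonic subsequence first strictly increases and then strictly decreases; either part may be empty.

Let inc[i] be the LIS ending at i and dec[i] the longest strictly decreasing subsequence starting at i. inc = [1, 1, 1, 2, 3, 3, 1, 4, 4, 5, 6, 1, 6, 3, 3, 4, 3], dec = [5, 5, 2, 3, 3, 3, 2, 4, 3, 3, 4, 1, 3, 2, 1, 2, 1].
max_i inc[i]+dec[i]−1 = 9, with one witness 3, 4, 12, 18, 20, 34, 27, 9, 5.

9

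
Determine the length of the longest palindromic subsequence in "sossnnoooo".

Using dp[i][j] = 2 + dp[i+1][j−1] if the ends match, else max(dp[i+1][j], dp[i][j−1]):
dp[1][10] = 5. A witness is ooooo at positions 2,7,8,9,10.

5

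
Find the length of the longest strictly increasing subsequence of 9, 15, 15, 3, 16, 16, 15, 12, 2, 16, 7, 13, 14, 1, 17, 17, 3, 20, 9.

6

One longest increasing subsequence is 9, 12, 13, 14, 17, 20 (positions 1,8,12,13,15,18), of length 6; no longer one exists.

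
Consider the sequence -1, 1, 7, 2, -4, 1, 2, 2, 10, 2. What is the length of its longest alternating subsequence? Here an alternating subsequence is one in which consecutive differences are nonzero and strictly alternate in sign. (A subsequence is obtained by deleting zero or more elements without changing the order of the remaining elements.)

A longest alternating subsequence is -1, 7, 2, 10, 2 (positions 1,3,4,9,10); its 4 consecutive differences strictly alternate in sign, and length 5 is optimal.

5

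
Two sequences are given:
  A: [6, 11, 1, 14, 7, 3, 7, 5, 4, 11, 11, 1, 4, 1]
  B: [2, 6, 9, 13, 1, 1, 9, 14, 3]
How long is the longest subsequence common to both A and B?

4

A longest common subsequence is 6, 1, 14, 3 (length 4); the LCS DP confirms no longer common subsequence exists.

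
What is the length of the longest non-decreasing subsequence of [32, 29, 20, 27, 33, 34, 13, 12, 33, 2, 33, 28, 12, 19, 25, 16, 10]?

5

Let dp[i] be the longest non-decreasing subsequence ending at position i. Then dp = [1, 1, 1, 2, 3, 4, 1, 1, 4, 1, 5, 3, 2, 3, 4, 3, 2].
The maximum is 5; one witness is 20, 27, 33, 33, 33 at positions 3,4,5,9,11.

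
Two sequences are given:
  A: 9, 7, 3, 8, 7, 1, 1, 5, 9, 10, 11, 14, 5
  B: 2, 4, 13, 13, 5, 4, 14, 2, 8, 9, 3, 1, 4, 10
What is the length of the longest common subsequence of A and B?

4

Backtracking the LCS table gives one alignment: 9 (A1,B10) → 3 (A3,B11) → 1 (A6,B12) → 10 (A10,B14).
So the longest common subsequence has length 4.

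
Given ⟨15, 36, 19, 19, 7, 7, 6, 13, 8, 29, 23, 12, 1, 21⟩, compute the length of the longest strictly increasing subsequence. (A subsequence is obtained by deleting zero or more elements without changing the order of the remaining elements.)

Let dp[i] be the longest increasing subsequence ending at position i. Then dp = [1, 2, 2, 2, 1, 1, 1, 2, 2, 3, 3, 3, 1, 4].
The maximum is 4; one witness is 7, 8, 12, 21 at positions 5,9,12,14.

4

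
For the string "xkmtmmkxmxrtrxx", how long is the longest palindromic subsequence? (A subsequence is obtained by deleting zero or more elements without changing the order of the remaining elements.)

Using dp[i][j] = 2 + dp[i+1][j−1] if the ends match, else max(dp[i+1][j], dp[i][j−1]):
dp[1][15] = 7. A witness is xxrtrxx at positions 1,8,11,12,13,14,15.

7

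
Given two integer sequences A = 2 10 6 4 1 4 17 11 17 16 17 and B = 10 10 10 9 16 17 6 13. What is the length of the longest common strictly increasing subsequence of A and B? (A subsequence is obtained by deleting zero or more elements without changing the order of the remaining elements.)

3

A longest common strictly increasing subsequence is 10, 16, 17 (length 3); it appears in order in both A and B, and no longer such subsequence exists.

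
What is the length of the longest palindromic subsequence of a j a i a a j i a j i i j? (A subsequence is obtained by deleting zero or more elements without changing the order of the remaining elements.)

8

Using dp[i][j] = 2 + dp[i+1][j−1] if the ends match, else max(dp[i+1][j], dp[i][j−1]):
dp[1][13] = 8. A witness is jaiaaiaj at positions 2,3,4,5,6,8,9,13.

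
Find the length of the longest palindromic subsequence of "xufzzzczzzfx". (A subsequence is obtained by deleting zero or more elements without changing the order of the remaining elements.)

One longest palindromic subsequence is xfzzzczzzfx (positions 1,3,4,5,6,7,8,9,10,11,12); it reads the same forward and backward, and the interval DP gives dp[1][12] = 11.

11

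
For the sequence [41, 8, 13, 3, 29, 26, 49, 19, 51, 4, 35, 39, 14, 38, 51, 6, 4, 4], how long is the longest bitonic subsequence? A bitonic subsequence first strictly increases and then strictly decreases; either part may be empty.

One longest bitonic subsequence is 8, 13, 29, 49, 51, 39, 38, 6, 4 (positions 2,3,5,7,9,12,14,16,18): it rises to 51 then falls. Length 9 is optimal.

9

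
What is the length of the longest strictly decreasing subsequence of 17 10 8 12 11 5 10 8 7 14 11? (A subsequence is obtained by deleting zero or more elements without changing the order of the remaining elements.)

Let dp[i] be the longest decreasing subsequence ending at position i. Then dp = [1, 2, 3, 2, 3, 4, 4, 5, 6, 2, 3].
The maximum is 6; one witness is 17, 12, 11, 10, 8, 7 at positions 1,4,5,7,8,9.

6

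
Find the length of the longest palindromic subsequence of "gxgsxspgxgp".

Using dp[i][j] = 2 + dp[i+1][j−1] if the ends match, else max(dp[i+1][j], dp[i][j−1]):
dp[1][11] = 9. A witness is gxgsxsgxg at positions 1,2,3,4,5,6,8,9,10.

9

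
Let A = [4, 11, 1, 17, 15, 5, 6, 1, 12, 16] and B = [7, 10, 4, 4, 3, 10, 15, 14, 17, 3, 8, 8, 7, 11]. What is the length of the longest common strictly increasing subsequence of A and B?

For each value that appears in both, track the longest common increasing run ending there.
The best achievable length is 2; one witness is 4, 15 (A-positions 1,5, B-positions 3,7).

2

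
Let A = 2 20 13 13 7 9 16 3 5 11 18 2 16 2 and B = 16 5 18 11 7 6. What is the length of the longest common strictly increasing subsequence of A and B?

A longest common strictly increasing subsequence is 16, 18 (length 2); it appears in order in both A and B, and no longer such subsequence exists.

2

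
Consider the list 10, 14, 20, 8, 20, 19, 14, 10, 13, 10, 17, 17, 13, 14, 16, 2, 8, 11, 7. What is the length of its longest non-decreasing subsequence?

Scanning left to right, the best length ending at each element is: 10→1, 14→2, 20→3, 8→1, 20→4, 19→3, 14→3, 10→2, 13→3, 10→3, 17→4, 17→5, 13→4, 14→5, 16→6, 2→1, 8→2, 11→4, 7→2.
So the longest non-decreasing subsequence has length 6, e.g. 10, 10, 13, 13, 14, 16.

6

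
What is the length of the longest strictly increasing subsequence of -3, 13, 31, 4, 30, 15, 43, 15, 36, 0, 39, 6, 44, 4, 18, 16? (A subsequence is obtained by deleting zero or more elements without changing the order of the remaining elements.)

6

One longest increasing subsequence is -3, 13, 31, 36, 39, 44 (positions 1,2,3,9,11,13), of length 6; no longer one exists.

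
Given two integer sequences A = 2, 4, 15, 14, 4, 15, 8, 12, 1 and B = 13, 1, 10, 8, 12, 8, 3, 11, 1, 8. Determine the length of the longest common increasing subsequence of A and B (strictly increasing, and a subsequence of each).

A longest common strictly increasing subsequence is 8, 12 (length 2); it appears in order in both A and B, and no longer such subsequence exists.

2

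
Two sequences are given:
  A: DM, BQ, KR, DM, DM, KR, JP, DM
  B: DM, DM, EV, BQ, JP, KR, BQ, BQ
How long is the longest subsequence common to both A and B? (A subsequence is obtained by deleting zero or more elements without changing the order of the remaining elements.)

A longest common subsequence is DM, BQ, KR (length 3); the LCS DP confirms no longer common subsequence exists.

3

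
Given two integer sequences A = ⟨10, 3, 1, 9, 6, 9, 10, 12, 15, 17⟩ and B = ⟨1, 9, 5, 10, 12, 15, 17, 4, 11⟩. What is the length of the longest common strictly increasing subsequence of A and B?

6

A longest common strictly increasing subsequence is 1, 9, 10, 12, 15, 17 (length 6); it appears in order in both A and B, and no longer such subsequence exists.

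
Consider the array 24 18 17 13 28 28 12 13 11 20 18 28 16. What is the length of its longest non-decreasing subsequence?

Scanning left to right, the best length ending at each element is: 24→1, 18→1, 17→1, 13→1, 28→2, 28→3, 12→1, 13→2, 11→1, 20→3, 18→3, 28→4, 16→3.
So the longest non-decreasing subsequence has length 4, e.g. 24, 28, 28, 28.

4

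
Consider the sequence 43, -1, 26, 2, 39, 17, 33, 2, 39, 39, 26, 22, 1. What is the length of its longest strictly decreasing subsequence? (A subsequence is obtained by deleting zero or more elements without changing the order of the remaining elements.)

6

One longest decreasing subsequence is 43, 39, 33, 26, 22, 1 (positions 1,5,7,11,12,13), of length 6; no longer one exists.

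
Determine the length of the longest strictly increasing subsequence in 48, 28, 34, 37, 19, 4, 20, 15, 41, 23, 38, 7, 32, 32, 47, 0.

5

Scanning left to right, the best length ending at each element is: 48→1, 28→1, 34→2, 37→3, 19→1, 4→1, 20→2, 15→2, 41→4, 23→3, 38→4, 7→2, 32→4, 32→4, 47→5, 0→1.
So the longest increasing subsequence has length 5, e.g. 28, 34, 37, 41, 47.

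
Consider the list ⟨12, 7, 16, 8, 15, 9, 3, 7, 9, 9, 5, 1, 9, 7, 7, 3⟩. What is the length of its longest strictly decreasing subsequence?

Scanning left to right, the best length ending at each element is: 12→1, 7→2, 16→1, 8→2, 15→2, 9→3, 3→4, 7→4, 9→3, 9→3, 5→5, 1→6, 9→3, 7→4, 7→4, 3→6.
So the longest decreasing subsequence has length 6, e.g. 16, 15, 9, 7, 5, 1.

6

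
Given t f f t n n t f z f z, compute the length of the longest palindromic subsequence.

8

One longest palindromic subsequence is fftnntff (positions 2,3,4,5,6,7,8,10); it reads the same forward and backward, and the interval DP gives dp[1][11] = 8.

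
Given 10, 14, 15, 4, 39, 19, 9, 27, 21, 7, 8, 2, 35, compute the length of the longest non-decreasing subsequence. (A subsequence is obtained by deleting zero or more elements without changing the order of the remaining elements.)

6

Let dp[i] be the longest non-decreasing subsequence ending at position i. Then dp = [1, 2, 3, 1, 4, 4, 2, 5, 5, 2, 3, 1, 6].
The maximum is 6; one witness is 10, 14, 15, 19, 27, 35 at positions 1,2,3,6,8,13.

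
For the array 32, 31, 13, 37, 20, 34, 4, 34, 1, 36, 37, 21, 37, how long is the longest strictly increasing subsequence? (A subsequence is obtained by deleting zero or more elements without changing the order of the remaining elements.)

5

Scanning left to right, the best length ending at each element is: 32→1, 31→1, 13→1, 37→2, 20→2, 34→3, 4→1, 34→3, 1→1, 36→4, 37→5, 21→3, 37→5.
So the longest increasing subsequence has length 5, e.g. 13, 20, 34, 36, 37.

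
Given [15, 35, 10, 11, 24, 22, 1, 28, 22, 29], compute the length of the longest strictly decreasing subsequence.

4

One longest decreasing subsequence is 35, 24, 22, 1 (positions 2,5,6,7), of length 4; no longer one exists.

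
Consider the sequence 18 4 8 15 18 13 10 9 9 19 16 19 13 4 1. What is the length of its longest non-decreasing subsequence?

6

Scanning left to right, the best length ending at each element is: 18→1, 4→1, 8→2, 15→3, 18→4, 13→3, 10→3, 9→3, 9→4, 19→5, 16→5, 19→6, 13→5, 4→2, 1→1.
So the longest non-decreasing subsequence has length 6, e.g. 4, 8, 15, 18, 19, 19.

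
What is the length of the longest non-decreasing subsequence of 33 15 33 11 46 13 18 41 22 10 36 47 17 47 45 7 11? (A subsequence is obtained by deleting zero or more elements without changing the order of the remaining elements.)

Let dp[i] be the longest non-decreasing subsequence ending at position i. Then dp = [1, 1, 2, 1, 3, 2, 3, 4, 4, 1, 5, 6, 3, 7, 6, 1, 2].
The maximum is 7; one witness is 11, 13, 18, 22, 36, 47, 47 at positions 4,6,7,9,11,12,14.

7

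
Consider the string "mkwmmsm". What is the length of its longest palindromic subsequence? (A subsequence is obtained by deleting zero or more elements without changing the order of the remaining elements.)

4

Using dp[i][j] = 2 + dp[i+1][j−1] if the ends match, else max(dp[i+1][j], dp[i][j−1]):
dp[1][7] = 4. A witness is mmmm at positions 1,4,5,7.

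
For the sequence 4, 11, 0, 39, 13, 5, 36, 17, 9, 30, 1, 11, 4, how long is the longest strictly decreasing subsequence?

Let dp[i] be the longest decreasing subsequence ending at position i. Then dp = [1, 1, 2, 1, 2, 3, 2, 3, 4, 3, 5, 4, 5].
The maximum is 5; one witness is 39, 36, 17, 9, 1 at positions 4,7,8,9,11.

5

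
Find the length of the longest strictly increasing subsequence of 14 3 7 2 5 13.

3

One longest increasing subsequence is 3, 7, 13 (positions 2,3,6), of length 3; no longer one exists.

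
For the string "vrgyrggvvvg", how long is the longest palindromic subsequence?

5

Using dp[i][j] = 2 + dp[i+1][j−1] if the ends match, else max(dp[i+1][j], dp[i][j−1]):
dp[1][11] = 5. A witness is gvvvg at positions 3,8,9,10,11.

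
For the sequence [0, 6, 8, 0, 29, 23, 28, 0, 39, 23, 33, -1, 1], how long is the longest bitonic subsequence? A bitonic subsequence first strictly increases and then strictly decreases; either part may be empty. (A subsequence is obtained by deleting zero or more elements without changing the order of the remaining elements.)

Let inc[i] be the LIS ending at i and dec[i] the longest strictly decreasing subsequence starting at i. inc = [1, 2, 3, 1, 4, 4, 5, 1, 6, 4, 6, 1, 2], dec = [2, 3, 3, 2, 4, 3, 3, 2, 3, 2, 2, 1, 1].
max_i inc[i]+dec[i]−1 = 8, with one witness 0, 6, 8, 23, 28, 39, 33, 1.

8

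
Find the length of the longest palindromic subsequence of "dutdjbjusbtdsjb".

Using dp[i][j] = 2 + dp[i+1][j−1] if the ends match, else max(dp[i+1][j], dp[i][j−1]):
dp[1][15] = 7. A witness is bjsdsjb at positions 6,7,9,12,13,14,15.

7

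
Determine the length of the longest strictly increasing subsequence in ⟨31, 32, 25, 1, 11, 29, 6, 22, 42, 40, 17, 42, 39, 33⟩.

One longest increasing subsequence is 1, 11, 29, 40, 42 (positions 4,5,6,10,12), of length 5; no longer one exists.

5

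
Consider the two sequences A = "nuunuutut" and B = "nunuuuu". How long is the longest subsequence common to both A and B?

A longest common subsequence is nuuuuu (length 6); the LCS DP confirms no longer common subsequence exists.

6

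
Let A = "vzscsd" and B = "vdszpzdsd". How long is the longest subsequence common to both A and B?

4

A longest common subsequence is vzsd (length 4); the LCS DP confirms no longer common subsequence exists.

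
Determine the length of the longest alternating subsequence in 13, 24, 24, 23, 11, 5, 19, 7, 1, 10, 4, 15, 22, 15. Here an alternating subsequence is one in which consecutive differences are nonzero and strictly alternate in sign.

A longest alternating subsequence is 13, 24, 11, 19, 7, 10, 4, 22, 15 (positions 1,2,5,7,8,10,11,13,14); its 8 consecutive differences strictly alternate in sign, and length 9 is optimal.

9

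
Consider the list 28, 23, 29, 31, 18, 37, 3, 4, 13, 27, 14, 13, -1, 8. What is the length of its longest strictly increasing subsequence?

4

Let dp[i] be the longest increasing subsequence ending at position i. Then dp = [1, 1, 2, 3, 1, 4, 1, 2, 3, 4, 4, 3, 1, 3].
The maximum is 4; one witness is 28, 29, 31, 37 at positions 1,3,4,6.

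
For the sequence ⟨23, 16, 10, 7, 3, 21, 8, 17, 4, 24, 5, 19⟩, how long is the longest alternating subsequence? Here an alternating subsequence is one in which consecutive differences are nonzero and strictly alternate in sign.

9

A longest alternating subsequence is 23, 16, 21, 8, 17, 4, 24, 5, 19 (positions 1,2,6,7,8,9,10,11,12); its 8 consecutive differences strictly alternate in sign, and length 9 is optimal.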